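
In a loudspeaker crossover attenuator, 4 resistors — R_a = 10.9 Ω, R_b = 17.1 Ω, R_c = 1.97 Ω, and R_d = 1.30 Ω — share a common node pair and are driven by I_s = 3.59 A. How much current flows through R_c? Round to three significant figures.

ΣG = 1/10.9 + 1/17.1 + 1/1.97 + 1/1.30 = 1.427.
By the current-divider rule, I = I_s · G_k/ΣG = 3.59 × 0.3557 = 1.277 A.

I ≈ 1.28 A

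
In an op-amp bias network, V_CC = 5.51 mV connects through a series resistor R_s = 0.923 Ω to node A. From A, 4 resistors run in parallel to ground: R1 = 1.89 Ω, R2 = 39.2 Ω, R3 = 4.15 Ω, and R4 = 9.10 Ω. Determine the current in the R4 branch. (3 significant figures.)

I ≈ 0.330 mA

Equivalent of the parallel group: R_p = 1.104 Ω.
Node voltage V_A = V_CC · R_p/(R_s + R_p) = 5.51 × 0.5447 = 3.002 mV.
Branch current I = V_A/R4 = 3.002/9.10 = 0.3298 mA.
(Check via current divider: I_total = 2.718 mA; share G_k/ΣG = 0.1214 → same result.)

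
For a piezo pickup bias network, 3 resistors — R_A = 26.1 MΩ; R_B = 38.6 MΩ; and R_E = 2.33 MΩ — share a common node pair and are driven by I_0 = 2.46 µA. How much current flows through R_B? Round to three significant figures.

Conductances: ΣG = 1/26.1 + 1/38.6 + 1/2.33 = 0.4934 (1/MΩ).
R_B takes the fraction G_k/ΣG = 0.02591/0.4934 = 0.05251, so I = 2.46 × 0.05251 = 0.1292 µA.

I ≈ 0.129 µA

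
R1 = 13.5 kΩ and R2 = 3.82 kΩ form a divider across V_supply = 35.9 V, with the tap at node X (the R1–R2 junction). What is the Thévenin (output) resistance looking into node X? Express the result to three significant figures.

With V_supply suppressed (replaced by a short), R_th = R1 ‖ R2 = (13.50 × 3.82)/(13.50 + 3.82) = 2.977 kΩ.

R_th ≈ 2.98 kΩ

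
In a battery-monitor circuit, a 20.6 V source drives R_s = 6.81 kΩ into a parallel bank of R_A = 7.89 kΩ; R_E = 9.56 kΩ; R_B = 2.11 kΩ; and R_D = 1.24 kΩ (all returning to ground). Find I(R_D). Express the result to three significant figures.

I ≈ 1.47 mA

Combine the parallel branches: R_p = (1/7.89 + 1/9.56 + 1/2.11 + 1/1.24)⁻¹ = 0.6615 kΩ.
V_A = 20.6 × 0.6615/7.471 = 1.824 V.
Branch current I = V_A/R_D = 1.824/1.24 = 1.471 mA.
(Equivalently: I_total = 2.757 mA, then current-divider fraction G_k/ΣG = 0.5335.)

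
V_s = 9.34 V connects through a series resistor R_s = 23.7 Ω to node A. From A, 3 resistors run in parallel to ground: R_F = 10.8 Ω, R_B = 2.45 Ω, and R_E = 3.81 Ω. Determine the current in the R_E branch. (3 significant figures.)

I ≈ 0.128 A

Combine the parallel branches: R_p = (1/10.8 + 1/2.45 + 1/3.81)⁻¹ = 1.310 Ω.
V_A by voltage divider: V_A = 9.34 × 1.310/(23.7 + 1.310) = 0.4893 V.
Branch current I = V_A/R_E = 0.4893/3.81 = 0.1284 A.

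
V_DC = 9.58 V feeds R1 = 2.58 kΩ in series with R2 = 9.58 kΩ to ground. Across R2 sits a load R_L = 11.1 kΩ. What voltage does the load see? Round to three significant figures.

V_out ≈ 6.38 V

First combine the lower leg with the load: R2 ‖ R_L = 5.142 kΩ.
Voltage divider with the loaded lower leg: V_out = 9.58 × 5.142/(2.58 + 5.142) = 9.58 × 0.6659 = 6.379 V.
(Unloaded it would be 7.55 V; the load pulls it down.)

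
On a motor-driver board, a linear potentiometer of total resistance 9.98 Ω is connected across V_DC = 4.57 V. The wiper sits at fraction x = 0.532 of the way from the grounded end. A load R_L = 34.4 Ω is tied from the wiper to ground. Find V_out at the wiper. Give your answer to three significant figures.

V_out ≈ 2.27 V

Lower segment x·R_p = 5.309 Ω; upper segment (1−x)·R_p = 4.671 Ω.
Lower segment in parallel with the load: 5.309 ‖ 34.4 = 4.599 Ω.
Then V_out = V_DC · 4.599/(4.671 + 4.599) = 2.267 V.
(Unloaded: V_out = x·V_DC = 2.43 V.)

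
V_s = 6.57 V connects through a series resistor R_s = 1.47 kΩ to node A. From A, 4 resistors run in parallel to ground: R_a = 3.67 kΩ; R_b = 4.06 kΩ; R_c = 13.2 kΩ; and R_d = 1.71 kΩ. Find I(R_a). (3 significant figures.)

I ≈ 0.655 mA

Equivalent of the parallel group: R_p = 0.8479 kΩ.
V_A = 6.57 × 0.8479/2.318 = 2.403 V.
I(R_a) = V_A / R_a = 2.403/3.67 = 0.6549 mA.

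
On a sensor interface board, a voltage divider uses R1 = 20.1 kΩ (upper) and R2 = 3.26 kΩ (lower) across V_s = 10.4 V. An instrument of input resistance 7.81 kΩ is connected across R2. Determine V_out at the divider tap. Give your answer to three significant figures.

First combine the lower leg with the load: R2 ‖ R_L = 2.300 kΩ.
Voltage divider with the loaded lower leg: V_out = 10.4 × 2.300/(20.1 + 2.300) = 10.4 × 0.1027 = 1.068 V.

V_out ≈ 1.07 V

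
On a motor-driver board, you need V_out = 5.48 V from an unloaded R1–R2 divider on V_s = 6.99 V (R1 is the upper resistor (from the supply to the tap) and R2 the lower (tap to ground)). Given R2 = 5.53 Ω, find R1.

Required fraction k = V_out/V_s = 0.7840.
R1 = R2·(1/k − 1) = 5.53 × 0.2755 = 1.524 Ω.

R1 ≈ 1.52 Ω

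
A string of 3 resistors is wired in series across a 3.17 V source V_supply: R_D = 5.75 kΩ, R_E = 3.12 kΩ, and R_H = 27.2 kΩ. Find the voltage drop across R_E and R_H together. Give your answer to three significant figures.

V ≈ 2.66 V

Total series resistance ΣR = 5.75 + 3.12 + 27.2 = 36.07 kΩ.
R_{R_E..R_H} = 3.12 + 27.2 = 30.32 kΩ.
By the voltage-divider rule, V = 3.17 × 30.32/36.07 = 2.665 V.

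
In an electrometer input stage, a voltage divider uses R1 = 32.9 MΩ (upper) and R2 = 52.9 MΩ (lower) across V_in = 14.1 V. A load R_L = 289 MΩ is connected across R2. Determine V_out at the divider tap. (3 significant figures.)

V_out ≈ 8.12 V

R2 ‖ R_L = (52.9 × 289)/(52.9 + 289) = 44.72 MΩ.
Now apply the divider: V_out = 14.1 × 0.5761 = 8.123 V.
(Unloaded it would be 8.69 V; the load pulls it down.)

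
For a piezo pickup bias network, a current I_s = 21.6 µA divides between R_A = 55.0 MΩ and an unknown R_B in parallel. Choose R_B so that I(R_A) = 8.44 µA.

In a two-way split, I_A/I_s = R_B/(R_A + R_B).
With f = 0.3907, R_B = R_A · f/(1−f) = 55.0 × 0.6413 = 35.27 MΩ.

R_B ≈ 35.3 MΩ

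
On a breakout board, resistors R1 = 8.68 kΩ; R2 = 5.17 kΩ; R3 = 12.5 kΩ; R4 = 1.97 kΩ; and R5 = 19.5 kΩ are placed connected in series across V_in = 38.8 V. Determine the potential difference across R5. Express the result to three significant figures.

V ≈ 15.8 V

Series total: ΣR = 8.68 + 5.17 + 12.5 + 1.97 + 19.5 = 47.82 kΩ.
V = V_in · R/ΣR = 38.8 × 0.4078 = 15.82 V.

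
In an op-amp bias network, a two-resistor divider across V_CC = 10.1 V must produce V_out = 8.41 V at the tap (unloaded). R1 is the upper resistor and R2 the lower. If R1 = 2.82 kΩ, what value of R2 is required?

R2 ≈ 14.0 kΩ

The divider ratio is R2/(R1+R2) = 8.41/10.1 = 0.8327.
So R2 = R1 · V_out/(V_CC − V_out) = 2.82 × 8.41/(10.1 − 8.41) = 2.82 × 4.976 = 14.03 kΩ.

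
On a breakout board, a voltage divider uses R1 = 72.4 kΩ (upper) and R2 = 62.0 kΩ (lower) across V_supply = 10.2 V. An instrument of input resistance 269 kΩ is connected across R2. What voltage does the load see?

R2 ‖ R_L = (62.0 × 269)/(62.0 + 269) = 50.39 kΩ.
Voltage divider with the loaded lower leg: V_out = 10.2 × 50.39/(72.4 + 50.39) = 10.2 × 0.4104 = 4.186 V.

V_out ≈ 4.19 V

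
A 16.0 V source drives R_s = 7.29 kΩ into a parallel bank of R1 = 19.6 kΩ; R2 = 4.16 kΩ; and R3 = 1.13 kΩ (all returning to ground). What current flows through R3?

I ≈ 1.48 mA

Equivalent of the parallel group: R_p = 0.8501 kΩ.
Node voltage V_A = V_s · R_p/(R_s + R_p) = 16.0 × 0.1044 = 1.671 V.
I(R3) = V_A / R3 = 1.671/1.13 = 1.479 mA.
(Check via current divider: I_total = 1.966 mA; share G_k/ΣG = 0.7523 → same result.)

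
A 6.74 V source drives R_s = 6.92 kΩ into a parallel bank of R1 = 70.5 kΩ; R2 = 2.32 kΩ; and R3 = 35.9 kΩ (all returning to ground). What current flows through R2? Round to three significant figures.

I ≈ 0.680 mA

Equivalent of the parallel group: R_p = 2.114 kΩ.
V_A = 6.74 × 2.114/9.034 = 1.577 V.
I(R2) = V_A / R2 = 1.577/2.32 = 0.6798 mA.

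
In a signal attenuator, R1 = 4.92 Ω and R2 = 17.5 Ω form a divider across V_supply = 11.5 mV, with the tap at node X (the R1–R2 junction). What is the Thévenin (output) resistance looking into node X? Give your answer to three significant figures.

With V_supply suppressed (replaced by a short), R_th = R1 ‖ R2 = (4.920 × 17.5)/(4.920 + 17.5) = 3.840 Ω.

R_th ≈ 3.84 Ω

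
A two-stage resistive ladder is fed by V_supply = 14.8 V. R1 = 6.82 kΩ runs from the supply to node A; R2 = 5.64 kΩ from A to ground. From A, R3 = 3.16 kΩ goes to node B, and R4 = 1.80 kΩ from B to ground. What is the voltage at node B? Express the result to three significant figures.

V_B ≈ 1.50 V

Looking into the second stage from A: R3 + R4 = 4.960 kΩ appears in parallel with R2.
Effective lower resistance at A: R2 ‖ 4.960 = 2.639 kΩ.
First divider: V_A = V_supply · 2.639/(6.82 + 2.639) = 4.129 V.
V_B = V_A × 0.3629 = 1.499 V.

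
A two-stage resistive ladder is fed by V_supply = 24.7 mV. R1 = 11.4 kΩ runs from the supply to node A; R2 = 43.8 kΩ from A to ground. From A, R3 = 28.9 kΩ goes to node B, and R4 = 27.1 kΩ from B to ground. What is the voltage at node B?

V_B ≈ 8.17 mV

Looking into the second stage from A: R3 + R4 = 56.00 kΩ appears in parallel with R2.
R2 ‖ (R3+R4) = 24.58 kΩ.
V_A = 24.7 × 24.58/(11.4 + 24.58) = 16.87 mV.
V_B = V_A × 0.4839 = 8.166 mV.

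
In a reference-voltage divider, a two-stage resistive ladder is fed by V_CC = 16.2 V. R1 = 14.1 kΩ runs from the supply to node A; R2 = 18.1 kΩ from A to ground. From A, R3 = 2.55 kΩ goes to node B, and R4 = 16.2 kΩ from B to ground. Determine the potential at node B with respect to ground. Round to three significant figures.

Node A sees R2 in parallel with the series input of stage 2, R3 + R4 = 18.75 kΩ.
R2 ‖ (R3+R4) = 9.210 kΩ.
First divider: V_A = V_CC · 9.210/(14.1 + 9.210) = 6.401 V.
Stage 2 is unloaded, so V_B = V_A · R4/(R3+R4) = 6.401 × 16.2/18.75 = 5.530 V.

V_B ≈ 5.53 V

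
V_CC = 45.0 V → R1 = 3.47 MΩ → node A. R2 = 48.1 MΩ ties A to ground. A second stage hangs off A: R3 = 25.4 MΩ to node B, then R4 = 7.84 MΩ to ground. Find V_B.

The second stage (R3 + R4 = 33.24 MΩ) loads node A in parallel with R2.
R2 ‖ (R3+R4) = 19.66 MΩ.
So V_A = 45.0 × 0.8500 = 38.25 V.
Stage 2 is unloaded, so V_B = V_A · R4/(R3+R4) = 38.25 × 7.84/33.24 = 9.021 V.

V_B ≈ 9.02 V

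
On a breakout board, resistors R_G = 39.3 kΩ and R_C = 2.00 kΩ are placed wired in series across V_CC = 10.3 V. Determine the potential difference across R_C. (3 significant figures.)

Series total: ΣR = 39.3 + 2.00 = 41.30 kΩ.
Voltage divider: V = V_CC · (2.000 / 41.30) = 10.3 × 0.04843 = 0.4988 V.

V ≈ 0.499 V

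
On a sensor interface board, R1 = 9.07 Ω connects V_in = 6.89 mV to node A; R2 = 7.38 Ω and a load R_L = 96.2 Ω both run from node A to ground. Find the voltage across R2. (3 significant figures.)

V_out ≈ 2.97 mV

The load sits in parallel with R2, giving an effective lower resistance R2' = R2·R_L/(R2+R_L) = 6.854 Ω.
Then V_out = V_in · R2'/(R1 + R2') = 6.89 × 6.854/15.92 = 2.966 mV.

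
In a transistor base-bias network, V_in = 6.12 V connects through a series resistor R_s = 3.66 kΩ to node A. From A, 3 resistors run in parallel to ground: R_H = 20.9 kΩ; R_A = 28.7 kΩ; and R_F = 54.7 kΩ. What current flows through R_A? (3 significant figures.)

Combine the parallel branches: R_p = (1/20.9 + 1/28.7 + 1/54.7)⁻¹ = 9.904 kΩ.
Node voltage V_A = V_in · R_p/(R_s + R_p) = 6.12 × 0.7302 = 4.469 V.
Branch current I = V_A/R_A = 4.469/28.7 = 0.1557 mA.

I ≈ 0.156 mA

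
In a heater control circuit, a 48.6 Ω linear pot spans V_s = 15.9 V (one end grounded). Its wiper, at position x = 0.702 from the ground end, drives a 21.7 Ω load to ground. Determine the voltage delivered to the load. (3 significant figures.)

Lower segment x·R_p = 34.12 Ω; upper segment (1−x)·R_p = 14.48 Ω.
R_L loads the lower segment: effective lower R = 13.26 Ω.
Then V_out = V_s · 13.26/(14.48 + 13.26) = 7.601 V.

V_out ≈ 7.60 V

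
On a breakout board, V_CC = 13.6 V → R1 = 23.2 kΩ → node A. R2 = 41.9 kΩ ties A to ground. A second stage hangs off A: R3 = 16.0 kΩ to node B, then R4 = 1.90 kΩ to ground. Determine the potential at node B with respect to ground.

Looking into the second stage from A: R3 + R4 = 17.90 kΩ appears in parallel with R2.
R2 ‖ (R3+R4) = 12.54 kΩ.
So V_A = 13.6 × 0.3509 = 4.772 V.
Then the unloaded second divider: V_B = V_A × R4/(R3+R4) = 4.772 × 0.1061 = 0.5066 V.

V_B ≈ 0.507 V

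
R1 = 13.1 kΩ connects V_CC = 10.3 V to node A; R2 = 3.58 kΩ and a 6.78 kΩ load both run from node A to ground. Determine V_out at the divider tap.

First combine the lower leg with the load: R2 ‖ R_L = 2.343 kΩ.
Then V_out = V_CC · R2'/(R1 + R2') = 10.3 × 2.343/15.44 = 1.563 V.

V_out ≈ 1.56 V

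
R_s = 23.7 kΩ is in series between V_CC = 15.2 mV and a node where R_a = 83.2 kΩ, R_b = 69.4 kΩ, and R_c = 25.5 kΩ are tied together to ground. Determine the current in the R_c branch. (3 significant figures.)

Equivalent of the parallel group: R_p = 15.23 kΩ.
Node voltage V_A = V_CC · R_p/(R_s + R_p) = 15.2 × 0.3913 = 5.947 mV.
I(R_c) = V_A / R_c = 5.947/25.5 = 0.2332 µA.

I ≈ 0.233 µA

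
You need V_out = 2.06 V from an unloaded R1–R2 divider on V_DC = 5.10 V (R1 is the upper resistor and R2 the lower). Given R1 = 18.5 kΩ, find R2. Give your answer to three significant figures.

R2 ≈ 12.5 kΩ

V_out/V_DC = R2/(R1+R2) = 0.4039.
R2 = R1 · 0.4039/(1 − 0.4039) = 12.54 kΩ.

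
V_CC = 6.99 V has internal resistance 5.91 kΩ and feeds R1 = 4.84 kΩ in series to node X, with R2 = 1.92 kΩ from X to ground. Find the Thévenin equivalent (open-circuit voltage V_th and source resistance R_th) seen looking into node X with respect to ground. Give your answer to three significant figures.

R1' = 5.91 + 4.84 = 10.75 kΩ (source resistance + R1).
With X open, the divider is unloaded: V_th = 6.99 × 1.92/12.67 = 1.059 V.
Looking into X with the source shorted: R_th = R1'·R2/(R1'+R2) = 10.75 × 1.92/12.67 = 1.629 kΩ.

V_th ≈ 1.06 V, R_th ≈ 1.63 kΩ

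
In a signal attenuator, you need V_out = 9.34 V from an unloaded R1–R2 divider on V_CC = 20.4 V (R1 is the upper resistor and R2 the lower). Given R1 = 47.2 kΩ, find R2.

The divider ratio is R2/(R1+R2) = 9.34/20.4 = 0.4578.
So R2 = R1 · V_out/(V_CC − V_out) = 47.2 × 9.34/(20.4 − 9.34) = 47.2 × 0.8445 = 39.86 kΩ.

R2 ≈ 39.9 kΩ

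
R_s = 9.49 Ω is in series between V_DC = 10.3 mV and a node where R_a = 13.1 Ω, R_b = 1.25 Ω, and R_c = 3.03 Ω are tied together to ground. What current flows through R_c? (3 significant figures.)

I ≈ 0.273 mA

Combine the parallel branches: R_p = (1/13.1 + 1/1.25 + 1/3.03)⁻¹ = 0.8289 Ω.
V_A by voltage divider: V_A = 10.3 × 0.8289/(9.49 + 0.8289) = 0.8274 mV.
Branch current I = V_A/R_c = 0.8274/3.03 = 0.2731 mA.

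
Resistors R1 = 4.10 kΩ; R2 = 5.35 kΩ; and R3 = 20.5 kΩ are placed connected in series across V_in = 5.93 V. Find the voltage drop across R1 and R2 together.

Total series resistance ΣR = 4.10 + 5.35 + 20.5 = 29.95 kΩ.
R_{R1..R2} = 4.10 + 5.35 = 9.450 kΩ.
V = V_in · R/ΣR = 5.93 × 0.3155 = 1.871 V.

V ≈ 1.87 V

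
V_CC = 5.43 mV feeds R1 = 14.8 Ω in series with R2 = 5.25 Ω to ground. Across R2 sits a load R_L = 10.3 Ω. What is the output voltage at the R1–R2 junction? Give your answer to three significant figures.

V_out ≈ 1.03 mV

The load sits in parallel with R2, giving an effective lower resistance R2' = R2·R_L/(R2+R_L) = 3.477 Ω.
Then V_out = V_CC · R2'/(R1 + R2') = 5.43 × 3.477/18.28 = 1.033 mV.
(Unloaded it would be 1.42 mV; the load pulls it down.)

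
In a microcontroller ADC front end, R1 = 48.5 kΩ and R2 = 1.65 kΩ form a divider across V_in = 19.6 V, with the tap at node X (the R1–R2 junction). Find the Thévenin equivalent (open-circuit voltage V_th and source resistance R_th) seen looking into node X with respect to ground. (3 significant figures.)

With X open, the divider is unloaded: V_th = 19.6 × 1.65/50.15 = 0.6449 V.
With V_in suppressed (replaced by a short), R_th = R1 ‖ R2 = (48.50 × 1.65)/(48.50 + 1.65) = 1.596 kΩ.

V_th ≈ 0.645 V, R_th ≈ 1.60 kΩ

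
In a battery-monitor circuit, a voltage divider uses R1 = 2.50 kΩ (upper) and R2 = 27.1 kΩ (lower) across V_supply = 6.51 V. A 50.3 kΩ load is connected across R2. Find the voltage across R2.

First combine the lower leg with the load: R2 ‖ R_L = 17.61 kΩ.
Voltage divider with the loaded lower leg: V_out = 6.51 × 17.61/(2.50 + 17.61) = 6.51 × 0.8757 = 5.701 V.
(Unloaded it would be 5.96 V; the load pulls it down.)

V_out ≈ 5.70 V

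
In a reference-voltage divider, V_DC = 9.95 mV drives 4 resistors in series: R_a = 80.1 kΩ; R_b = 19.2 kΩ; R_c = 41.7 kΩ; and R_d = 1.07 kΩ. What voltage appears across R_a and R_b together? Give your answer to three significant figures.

V ≈ 6.95 mV

Series total: ΣR = 80.1 + 19.2 + 41.7 + 1.07 = 142.1 kΩ.
R_{R_a..R_b} = 80.1 + 19.2 = 99.30 kΩ.
V = V_DC · R/ΣR = 9.95 × 0.6990 = 6.955 mV.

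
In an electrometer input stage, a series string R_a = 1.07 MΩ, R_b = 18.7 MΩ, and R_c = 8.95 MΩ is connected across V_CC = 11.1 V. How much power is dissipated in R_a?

The common current is I = 11.1/28.72 = 0.3865 µA.
V(R_a) = I·R = 0.4135 V; P = V·I = 0.4135 × 0.3865 = 0.1598 µW.

P ≈ 0.160 µW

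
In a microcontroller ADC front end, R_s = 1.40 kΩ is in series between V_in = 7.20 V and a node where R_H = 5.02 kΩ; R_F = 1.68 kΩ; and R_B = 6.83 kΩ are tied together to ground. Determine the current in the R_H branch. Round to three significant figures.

I ≈ 0.619 mA

Parallel bank: R_p = 1/(1/5.02 + 1/1.68 + 1/6.83) = 1.063 kΩ.
Node voltage V_A = V_in · R_p/(R_s + R_p) = 7.20 × 0.4316 = 3.107 V.
I(R_H) = V_A / R_H = 3.107/5.02 = 0.6190 mA.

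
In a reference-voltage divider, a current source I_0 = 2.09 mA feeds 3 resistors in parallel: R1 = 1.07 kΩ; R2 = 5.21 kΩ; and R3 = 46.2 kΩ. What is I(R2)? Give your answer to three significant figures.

Total conductance ΣG = 1/1.07 + 1/5.21 + 1/46.2 = 1.148 (units of 1/kΩ).
Current divider: I(R2) = I_0 · G_k/ΣG = 2.09 × (0.1919/1.148) = 2.09 × 0.1672 = 0.3494 mA.

I ≈ 0.349 mA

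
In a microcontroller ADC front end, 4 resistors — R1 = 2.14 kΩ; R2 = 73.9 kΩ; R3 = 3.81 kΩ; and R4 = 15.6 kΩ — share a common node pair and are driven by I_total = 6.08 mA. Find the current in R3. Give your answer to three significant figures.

Total conductance ΣG = 1/2.14 + 1/73.9 + 1/3.81 + 1/15.6 = 0.8074 (units of 1/kΩ).
R3 takes the fraction G_k/ΣG = 0.2625/0.8074 = 0.3251, so I = 6.08 × 0.3251 = 1.976 mA.

I ≈ 1.98 mA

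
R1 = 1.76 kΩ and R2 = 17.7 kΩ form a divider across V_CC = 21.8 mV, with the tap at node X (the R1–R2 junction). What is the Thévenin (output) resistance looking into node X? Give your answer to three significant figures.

With V_CC suppressed (replaced by a short), R_th = R1 ‖ R2 = (1.760 × 17.7)/(1.760 + 17.7) = 1.601 kΩ.

R_th ≈ 1.60 kΩ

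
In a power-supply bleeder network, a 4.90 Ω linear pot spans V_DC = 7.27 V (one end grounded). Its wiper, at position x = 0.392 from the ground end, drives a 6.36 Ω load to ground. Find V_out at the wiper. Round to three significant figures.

Lower segment x·R_p = 1.921 Ω; upper segment (1−x)·R_p = 2.979 Ω.
(x·R_p) ‖ R_L = 1.475 Ω.
Loaded-divider output: V_out = 7.27 × 0.3312 = 2.408 V.

V_out ≈ 2.41 V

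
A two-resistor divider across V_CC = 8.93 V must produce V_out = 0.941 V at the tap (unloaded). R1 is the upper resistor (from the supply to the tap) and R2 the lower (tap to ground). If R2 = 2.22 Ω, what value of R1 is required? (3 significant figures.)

V_out/V_CC = R2/(R1+R2) = 0.1054.
R1 = R2·(1/k − 1) = 2.22 × 8.490 = 18.85 Ω.

R1 ≈ 18.8 Ω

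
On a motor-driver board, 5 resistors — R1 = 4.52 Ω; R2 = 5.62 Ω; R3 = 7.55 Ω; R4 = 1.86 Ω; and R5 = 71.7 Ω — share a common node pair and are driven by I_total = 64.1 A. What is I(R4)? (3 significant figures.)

I ≈ 31.8 A

Total conductance ΣG = 1/4.52 + 1/5.62 + 1/7.55 + 1/1.86 + 1/71.7 = 1.083 (units of 1/Ω).
Current divider: I(R4) = I_total · G_k/ΣG = 64.1 × (0.5376/1.083) = 64.1 × 0.4963 = 31.82 A.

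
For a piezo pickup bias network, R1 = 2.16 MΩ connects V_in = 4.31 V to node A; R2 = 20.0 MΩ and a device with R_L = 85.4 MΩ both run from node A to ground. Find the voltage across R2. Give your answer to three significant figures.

R2 ‖ R_L = (20.0 × 85.4)/(20.0 + 85.4) = 16.20 MΩ.
Now apply the divider: V_out = 4.31 × 0.8824 = 3.803 V.

V_out ≈ 3.80 V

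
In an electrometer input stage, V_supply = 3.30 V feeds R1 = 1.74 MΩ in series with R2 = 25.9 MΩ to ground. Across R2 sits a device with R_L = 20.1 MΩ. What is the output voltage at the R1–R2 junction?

V_out ≈ 2.86 V

First combine the lower leg with the load: R2 ‖ R_L = 11.32 MΩ.
Voltage divider with the loaded lower leg: V_out = 3.30 × 11.32/(1.74 + 11.32) = 3.30 × 0.8667 = 2.860 V.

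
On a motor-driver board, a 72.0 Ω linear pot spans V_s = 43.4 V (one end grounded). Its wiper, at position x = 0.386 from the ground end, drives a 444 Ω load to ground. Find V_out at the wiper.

V_out ≈ 16.1 V

Split the track: R_lower = x·R_p = 27.79 Ω, R_upper = (1−x)·R_p = 44.21 Ω.
Lower segment in parallel with the load: 27.79 ‖ 444 = 26.15 Ω.
Then V_out = V_s · 26.15/(44.21 + 26.15) = 16.13 V.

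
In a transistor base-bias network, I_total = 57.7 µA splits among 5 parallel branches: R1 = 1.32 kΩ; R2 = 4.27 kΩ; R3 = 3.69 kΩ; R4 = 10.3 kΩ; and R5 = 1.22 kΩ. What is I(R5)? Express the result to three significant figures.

I ≈ 21.7 µA

Total conductance ΣG = 1/1.32 + 1/4.27 + 1/3.69 + 1/10.3 + 1/1.22 = 2.180 (units of 1/kΩ).
R5 takes the fraction G_k/ΣG = 0.8197/2.180 = 0.3761, so I = 57.7 × 0.3761 = 21.70 µA.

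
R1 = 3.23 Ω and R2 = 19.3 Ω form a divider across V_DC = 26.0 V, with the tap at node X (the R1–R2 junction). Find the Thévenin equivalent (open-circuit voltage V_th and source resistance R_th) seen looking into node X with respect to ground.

V_th ≈ 22.3 V, R_th ≈ 2.77 Ω

V_th is the unloaded tap voltage: V_DC · R2/(R1+R2) = 26.0 × 0.8566 = 22.27 V.
Looking into X with the source shorted: R_th = R1·R2/(R1+R2) = 3.230 × 19.3/22.53 = 2.767 Ω.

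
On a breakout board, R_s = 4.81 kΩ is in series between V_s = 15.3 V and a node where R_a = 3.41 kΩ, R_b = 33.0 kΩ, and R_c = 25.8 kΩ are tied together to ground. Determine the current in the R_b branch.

Parallel bank: R_p = 1/(1/3.41 + 1/33.0 + 1/25.8) = 2.760 kΩ.
V_A by voltage divider: V_A = 15.3 × 2.760/(4.81 + 2.760) = 5.578 V.
I(R_b) = V_A / R_b = 5.578/33.0 = 0.1690 mA.

I ≈ 0.169 mA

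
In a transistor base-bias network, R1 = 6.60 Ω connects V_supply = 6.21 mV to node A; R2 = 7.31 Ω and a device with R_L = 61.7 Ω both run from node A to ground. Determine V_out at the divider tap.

V_out ≈ 3.09 mV

First combine the lower leg with the load: R2 ‖ R_L = 6.536 Ω.
Voltage divider with the loaded lower leg: V_out = 6.21 × 6.536/(6.60 + 6.536) = 6.21 × 0.4976 = 3.090 mV.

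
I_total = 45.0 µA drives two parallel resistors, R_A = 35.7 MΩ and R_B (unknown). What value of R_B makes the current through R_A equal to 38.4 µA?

Two-branch current divider: I_A = I_total · R_B/(R_A + R_B).
With f = 0.8533, R_B = R_A · f/(1−f) = 35.7 × 5.818 = 207.7 MΩ.

R_B ≈ 208 MΩ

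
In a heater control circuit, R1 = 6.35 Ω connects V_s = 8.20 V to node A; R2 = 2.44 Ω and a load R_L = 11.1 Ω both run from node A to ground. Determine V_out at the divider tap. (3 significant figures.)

V_out ≈ 1.96 V

First combine the lower leg with the load: R2 ‖ R_L = 2.000 Ω.
Now apply the divider: V_out = 8.20 × 0.2395 = 1.964 V.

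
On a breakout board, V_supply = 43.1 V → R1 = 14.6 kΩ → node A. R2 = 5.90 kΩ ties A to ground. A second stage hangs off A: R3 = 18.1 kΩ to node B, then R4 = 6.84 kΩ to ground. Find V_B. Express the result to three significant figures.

Looking into the second stage from A: R3 + R4 = 24.94 kΩ appears in parallel with R2.
R2 ‖ (R3+R4) = 4.771 kΩ.
So V_A = 43.1 × 0.2463 = 10.62 V.
Stage 2 is unloaded, so V_B = V_A · R4/(R3+R4) = 10.62 × 6.84/24.94 = 2.911 V.

V_B ≈ 2.91 V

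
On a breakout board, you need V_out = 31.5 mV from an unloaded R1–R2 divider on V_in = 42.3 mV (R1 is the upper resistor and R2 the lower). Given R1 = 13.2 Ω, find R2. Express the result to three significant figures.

V_out/V_in = R2/(R1+R2) = 0.7447.
Rearranging, R2 = R1·k/(1−k) = 13.2 × 2.917 = 38.50 Ω.

R2 ≈ 38.5 Ω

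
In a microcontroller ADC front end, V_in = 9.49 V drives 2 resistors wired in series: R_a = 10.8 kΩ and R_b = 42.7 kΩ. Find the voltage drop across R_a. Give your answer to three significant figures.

V ≈ 1.92 V

Series total: ΣR = 10.8 + 42.7 = 53.50 kΩ.
Voltage divider: V = V_in · (10.80 / 53.50) = 9.49 × 0.2019 = 1.916 V.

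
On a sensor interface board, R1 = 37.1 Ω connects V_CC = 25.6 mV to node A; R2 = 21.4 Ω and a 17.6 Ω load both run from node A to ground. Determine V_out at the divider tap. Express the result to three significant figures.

R2 ‖ R_L = (21.4 × 17.6)/(21.4 + 17.6) = 9.657 Ω.
Then V_out = V_CC · R2'/(R1 + R2') = 25.6 × 9.657/46.76 = 5.288 mV.

V_out ≈ 5.29 mV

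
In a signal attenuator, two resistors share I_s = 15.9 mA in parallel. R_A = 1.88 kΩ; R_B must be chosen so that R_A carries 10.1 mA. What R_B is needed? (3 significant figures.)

R_B ≈ 3.27 kΩ

In a two-way split, I_A/I_s = R_B/(R_A + R_B).
With f = 0.6352, R_B = R_A · f/(1−f) = 1.88 × 1.741 = 3.274 kΩ.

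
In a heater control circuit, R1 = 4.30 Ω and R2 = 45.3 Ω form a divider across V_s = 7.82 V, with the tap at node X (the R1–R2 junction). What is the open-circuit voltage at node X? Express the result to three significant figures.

V_th is the unloaded tap voltage: V_s · R2/(R1+R2) = 7.82 × 0.9133 = 7.142 V.

V_th ≈ 7.14 V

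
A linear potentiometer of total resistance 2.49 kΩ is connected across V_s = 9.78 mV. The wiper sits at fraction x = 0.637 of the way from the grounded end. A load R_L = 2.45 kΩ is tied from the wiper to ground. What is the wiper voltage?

V_out ≈ 5.04 mV

Lower segment x·R_p = 1.586 kΩ; upper segment (1−x)·R_p = 0.9039 kΩ.
R_L loads the lower segment: effective lower R = 0.9628 kΩ.
Then V_out = V_s · 0.9628/(0.9039 + 0.9628) = 5.044 mV.
(Unloaded: V_out = x·V_s = 6.23 mV.)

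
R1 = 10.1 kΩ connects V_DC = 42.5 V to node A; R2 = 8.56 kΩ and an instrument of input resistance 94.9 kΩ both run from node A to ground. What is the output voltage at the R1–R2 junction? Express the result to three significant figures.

V_out ≈ 18.6 V

First combine the lower leg with the load: R2 ‖ R_L = 7.852 kΩ.
Then V_out = V_DC · R2'/(R1 + R2') = 42.5 × 7.852/17.95 = 18.59 V.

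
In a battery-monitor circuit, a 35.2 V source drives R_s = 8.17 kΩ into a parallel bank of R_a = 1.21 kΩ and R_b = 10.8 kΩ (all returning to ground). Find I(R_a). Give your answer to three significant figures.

I ≈ 3.42 mA

Parallel bank: R_p = 1/(1/1.21 + 1/10.8) = 1.088 kΩ.
V_A = 35.2 × 1.088/9.258 = 4.137 V.
I(R_a) = V_A / R_a = 4.137/1.21 = 3.419 mA.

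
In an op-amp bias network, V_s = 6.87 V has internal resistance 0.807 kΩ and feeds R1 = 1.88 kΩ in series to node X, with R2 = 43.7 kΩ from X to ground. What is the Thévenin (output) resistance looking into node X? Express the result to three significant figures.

R_th ≈ 2.53 kΩ

R1' = 0.807 + 1.88 = 2.687 kΩ (source resistance + R1).
With V_s suppressed (replaced by a short), R_th = R1' ‖ R2 = (2.687 × 43.7)/(2.687 + 43.7) = 2.531 kΩ.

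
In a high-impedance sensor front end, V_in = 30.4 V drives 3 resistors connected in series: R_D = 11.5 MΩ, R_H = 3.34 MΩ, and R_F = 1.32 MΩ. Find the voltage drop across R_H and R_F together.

V ≈ 8.77 V

Total series resistance ΣR = 11.5 + 3.34 + 1.32 = 16.16 MΩ.
R_{R_H..R_F} = 3.34 + 1.32 = 4.660 MΩ.
Voltage divider: V = V_in · (4.660 / 16.16) = 30.4 × 0.2884 = 8.766 V.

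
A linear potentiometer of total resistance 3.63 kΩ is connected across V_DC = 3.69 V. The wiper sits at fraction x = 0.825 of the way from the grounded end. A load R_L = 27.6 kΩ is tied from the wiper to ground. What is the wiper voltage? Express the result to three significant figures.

Lower segment x·R_p = 2.995 kΩ; upper segment (1−x)·R_p = 0.6353 kΩ.
Lower segment in parallel with the load: 2.995 ‖ 27.6 = 2.702 kΩ.
Loaded-divider output: V_out = 3.69 × 0.8096 = 2.988 V.

V_out ≈ 2.99 V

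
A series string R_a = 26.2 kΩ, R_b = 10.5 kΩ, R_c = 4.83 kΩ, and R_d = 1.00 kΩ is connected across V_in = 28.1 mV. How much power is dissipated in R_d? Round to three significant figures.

P ≈ 0.437 nW

Series current I = V_in/ΣR = 28.1/42.53 = 0.6607 µA.
P(R_d) = I²·R_d = (0.6607)² × 1.00 = 0.4365 nW.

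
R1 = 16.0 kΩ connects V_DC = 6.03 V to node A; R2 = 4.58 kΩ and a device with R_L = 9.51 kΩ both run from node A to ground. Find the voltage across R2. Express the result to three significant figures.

First combine the lower leg with the load: R2 ‖ R_L = 3.091 kΩ.
Voltage divider with the loaded lower leg: V_out = 6.03 × 3.091/(16.0 + 3.091) = 6.03 × 0.1619 = 0.9764 V.

V_out ≈ 0.976 V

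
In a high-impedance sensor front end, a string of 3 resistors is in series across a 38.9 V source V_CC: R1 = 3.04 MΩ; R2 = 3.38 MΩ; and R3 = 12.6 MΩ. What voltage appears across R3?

Total series resistance ΣR = 3.04 + 3.38 + 12.6 = 19.02 MΩ.
V = V_CC · R/ΣR = 38.9 × 0.6625 = 25.77 V.

V ≈ 25.8 V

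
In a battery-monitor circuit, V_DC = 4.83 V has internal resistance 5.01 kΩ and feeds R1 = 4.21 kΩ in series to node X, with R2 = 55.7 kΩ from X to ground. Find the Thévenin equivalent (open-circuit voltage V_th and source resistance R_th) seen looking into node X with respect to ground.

V_th ≈ 4.14 V, R_th ≈ 7.91 kΩ

R1' = 5.01 + 4.21 = 9.220 kΩ (source resistance + R1).
With X open, the divider is unloaded: V_th = 4.83 × 55.7/64.92 = 4.144 V.
Looking into X with the source shorted: R_th = R1'·R2/(R1'+R2) = 9.220 × 55.7/64.92 = 7.911 kΩ.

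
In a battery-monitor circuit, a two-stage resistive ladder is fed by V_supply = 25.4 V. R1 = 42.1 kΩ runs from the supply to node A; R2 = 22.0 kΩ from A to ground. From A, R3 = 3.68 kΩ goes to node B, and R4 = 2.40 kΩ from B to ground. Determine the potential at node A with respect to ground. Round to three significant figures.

V_A ≈ 2.58 V

Looking into the second stage from A: R3 + R4 = 6.080 kΩ appears in parallel with R2.
R2 ‖ (R3+R4) = 4.764 kΩ.
First divider: V_A = V_supply · 4.764/(42.1 + 4.764) = 2.582 V.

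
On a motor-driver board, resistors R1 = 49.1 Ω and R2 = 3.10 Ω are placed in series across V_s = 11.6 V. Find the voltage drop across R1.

Series total: ΣR = 49.1 + 3.10 = 52.20 Ω.
Voltage divider: V = V_s · (49.10 / 52.20) = 11.6 × 0.9406 = 10.91 V.

V ≈ 10.9 V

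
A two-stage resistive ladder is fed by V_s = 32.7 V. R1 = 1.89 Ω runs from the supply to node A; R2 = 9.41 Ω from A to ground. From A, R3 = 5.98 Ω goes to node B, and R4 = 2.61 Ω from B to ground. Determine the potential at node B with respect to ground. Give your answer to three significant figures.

V_B ≈ 6.99 V

Looking into the second stage from A: R3 + R4 = 8.590 Ω appears in parallel with R2.
R2 ‖ (R3+R4) = 4.491 Ω.
V_A = 32.7 × 4.491/(1.89 + 4.491) = 23.01 V.
V_B = V_A × 0.3038 = 6.993 V.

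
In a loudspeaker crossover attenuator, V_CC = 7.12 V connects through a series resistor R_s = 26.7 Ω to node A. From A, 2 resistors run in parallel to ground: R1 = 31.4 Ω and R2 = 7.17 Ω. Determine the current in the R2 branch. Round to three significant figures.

I ≈ 0.178 A

Equivalent of the parallel group: R_p = 5.837 Ω.
V_A by voltage divider: V_A = 7.12 × 5.837/(26.7 + 5.837) = 1.277 V.
I(R2) = V_A / R2 = 1.277/7.17 = 0.1781 A.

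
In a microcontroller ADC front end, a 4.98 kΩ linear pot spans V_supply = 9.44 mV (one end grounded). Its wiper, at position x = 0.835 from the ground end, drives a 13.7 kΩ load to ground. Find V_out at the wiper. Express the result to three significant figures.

Split the track: R_lower = x·R_p = 4.158 kΩ, R_upper = (1−x)·R_p = 0.8217 kΩ.
Lower segment in parallel with the load: 4.158 ‖ 13.7 = 3.190 kΩ.
V_out = 9.44 × 3.190/(0.8217 + 3.190) = 7.506 mV.

V_out ≈ 7.51 mV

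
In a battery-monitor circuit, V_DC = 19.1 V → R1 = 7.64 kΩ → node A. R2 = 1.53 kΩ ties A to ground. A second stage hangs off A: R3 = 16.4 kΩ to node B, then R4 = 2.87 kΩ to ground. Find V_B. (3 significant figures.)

V_B ≈ 0.445 V

Looking into the second stage from A: R3 + R4 = 19.27 kΩ appears in parallel with R2.
Effective lower resistance at A: R2 ‖ 19.27 = 1.417 kΩ.
V_A = 19.1 × 1.417/(7.64 + 1.417) = 2.989 V.
Stage 2 is unloaded, so V_B = V_A · R4/(R3+R4) = 2.989 × 2.87/19.27 = 0.4452 V.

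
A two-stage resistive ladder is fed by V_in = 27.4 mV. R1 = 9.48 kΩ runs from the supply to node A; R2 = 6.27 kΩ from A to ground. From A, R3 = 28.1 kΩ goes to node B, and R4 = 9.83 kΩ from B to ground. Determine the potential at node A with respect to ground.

The second stage (R3 + R4 = 37.93 kΩ) loads node A in parallel with R2.
Effective lower resistance at A: R2 ‖ 37.93 = 5.381 kΩ.
So V_A = 27.4 × 0.3621 = 9.921 mV.

V_A ≈ 9.92 mV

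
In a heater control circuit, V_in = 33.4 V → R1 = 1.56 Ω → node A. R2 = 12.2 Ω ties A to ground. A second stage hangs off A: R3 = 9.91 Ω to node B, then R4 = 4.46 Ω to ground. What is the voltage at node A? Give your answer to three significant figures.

The second stage (R3 + R4 = 14.37 Ω) loads node A in parallel with R2.
R2 ‖ (R3+R4) = 6.598 Ω.
First divider: V_A = V_in · 6.598/(1.56 + 6.598) = 27.01 V.

V_A ≈ 27.0 V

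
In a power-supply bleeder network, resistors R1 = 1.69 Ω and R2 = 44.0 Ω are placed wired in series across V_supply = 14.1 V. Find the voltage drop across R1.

ΣR = 1.69 + 44.0 = 45.69 Ω.
V = V_supply · R/ΣR = 14.1 × 0.03699 = 0.5215 V.

V ≈ 0.522 V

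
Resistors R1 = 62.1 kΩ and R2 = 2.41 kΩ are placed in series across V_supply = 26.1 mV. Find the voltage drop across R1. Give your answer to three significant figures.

ΣR = 62.1 + 2.41 = 64.51 kΩ.
V = V_supply · R/ΣR = 26.1 × 0.9626 = 25.12 mV.

V ≈ 25.1 mV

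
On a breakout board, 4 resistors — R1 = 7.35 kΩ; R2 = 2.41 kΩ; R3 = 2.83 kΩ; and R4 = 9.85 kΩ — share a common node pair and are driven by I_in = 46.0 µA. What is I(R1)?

I ≈ 6.22 µA

Total conductance ΣG = 1/7.35 + 1/2.41 + 1/2.83 + 1/9.85 = 1.006 (units of 1/kΩ).
By the current-divider rule, I = I_in · G_k/ΣG = 46.0 × 0.1353 = 6.222 µA.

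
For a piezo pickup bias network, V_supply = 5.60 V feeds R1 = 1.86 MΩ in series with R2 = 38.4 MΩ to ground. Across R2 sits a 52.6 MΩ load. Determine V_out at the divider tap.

V_out ≈ 5.17 V

R2 ‖ R_L = (38.4 × 52.6)/(38.4 + 52.6) = 22.20 MΩ.
Then V_out = V_supply · R2'/(R1 + R2') = 5.60 × 22.20/24.06 = 5.167 V.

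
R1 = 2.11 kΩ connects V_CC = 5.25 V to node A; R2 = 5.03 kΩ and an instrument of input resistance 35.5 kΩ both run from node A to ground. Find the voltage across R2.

V_out ≈ 3.55 V

R2 ‖ R_L = (5.03 × 35.5)/(5.03 + 35.5) = 4.406 kΩ.
Then V_out = V_CC · R2'/(R1 + R2') = 5.25 × 4.406/6.516 = 3.550 V.
(Unloaded it would be 3.70 V; the load pulls it down.)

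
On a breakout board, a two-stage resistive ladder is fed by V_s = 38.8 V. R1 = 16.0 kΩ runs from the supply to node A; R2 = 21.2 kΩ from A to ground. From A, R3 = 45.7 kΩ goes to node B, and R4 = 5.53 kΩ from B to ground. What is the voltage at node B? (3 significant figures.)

V_B ≈ 2.03 V

Looking into the second stage from A: R3 + R4 = 51.23 kΩ appears in parallel with R2.
Effective lower resistance at A: R2 ‖ 51.23 = 14.99 kΩ.
So V_A = 38.8 × 0.4838 = 18.77 V.
V_B = V_A × 0.1079 = 2.026 V.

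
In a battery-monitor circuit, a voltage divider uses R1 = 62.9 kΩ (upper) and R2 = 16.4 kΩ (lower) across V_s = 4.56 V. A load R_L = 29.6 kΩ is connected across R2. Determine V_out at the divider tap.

V_out ≈ 0.655 V

The load sits in parallel with R2, giving an effective lower resistance R2' = R2·R_L/(R2+R_L) = 10.55 kΩ.
Then V_out = V_s · R2'/(R1 + R2') = 4.56 × 10.55/73.45 = 0.6551 V.
(Unloaded it would be 0.943 V; the load pulls it down.)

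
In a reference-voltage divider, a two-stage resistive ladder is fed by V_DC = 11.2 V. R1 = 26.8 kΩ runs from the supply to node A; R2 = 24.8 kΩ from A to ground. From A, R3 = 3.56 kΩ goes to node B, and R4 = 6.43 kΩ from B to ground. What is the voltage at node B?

The second stage (R3 + R4 = 9.990 kΩ) loads node A in parallel with R2.
Effective lower resistance at A: R2 ‖ 9.990 = 7.121 kΩ.
First divider: V_A = V_DC · 7.121/(26.8 + 7.121) = 2.351 V.
V_B = V_A × 0.6436 = 1.513 V.

V_B ≈ 1.51 V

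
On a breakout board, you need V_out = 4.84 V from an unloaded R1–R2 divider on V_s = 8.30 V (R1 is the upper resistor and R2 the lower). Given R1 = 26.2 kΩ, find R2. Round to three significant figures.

Required fraction k = V_out/V_s = 0.5831.
So R2 = R1 · V_out/(V_s − V_out) = 26.2 × 4.84/(8.30 − 4.84) = 26.2 × 1.399 = 36.65 kΩ.

R2 ≈ 36.6 kΩ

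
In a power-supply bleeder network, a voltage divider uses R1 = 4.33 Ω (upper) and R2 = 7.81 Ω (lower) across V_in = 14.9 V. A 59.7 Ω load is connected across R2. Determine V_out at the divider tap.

First combine the lower leg with the load: R2 ‖ R_L = 6.906 Ω.
Now apply the divider: V_out = 14.9 × 0.6146 = 9.158 V.
(Unloaded it would be 9.59 V; the load pulls it down.)

V_out ≈ 9.16 V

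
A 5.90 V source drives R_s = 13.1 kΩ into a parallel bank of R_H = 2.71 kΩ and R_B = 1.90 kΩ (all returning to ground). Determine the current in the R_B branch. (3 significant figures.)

I ≈ 0.244 mA

Parallel bank: R_p = 1/(1/2.71 + 1/1.90) = 1.117 kΩ.
V_A by voltage divider: V_A = 5.90 × 1.117/(13.1 + 1.117) = 0.4635 V.
Branch current I = V_A/R_B = 0.4635/1.90 = 0.2440 mA.
(Check via current divider: I_total = 0.4150 mA; share G_k/ΣG = 0.5879 → same result.)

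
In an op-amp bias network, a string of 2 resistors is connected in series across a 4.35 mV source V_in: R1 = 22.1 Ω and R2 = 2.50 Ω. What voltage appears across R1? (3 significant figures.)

V ≈ 3.91 mV

Total series resistance ΣR = 22.1 + 2.50 = 24.60 Ω.
Voltage divider: V = V_in · (22.10 / 24.60) = 4.35 × 0.8984 = 3.908 mV.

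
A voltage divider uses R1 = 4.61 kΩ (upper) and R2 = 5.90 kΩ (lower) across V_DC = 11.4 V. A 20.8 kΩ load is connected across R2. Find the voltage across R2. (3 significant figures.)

V_out ≈ 5.69 V

The load sits in parallel with R2, giving an effective lower resistance R2' = R2·R_L/(R2+R_L) = 4.596 kΩ.
Voltage divider with the loaded lower leg: V_out = 11.4 × 4.596/(4.61 + 4.596) = 11.4 × 0.4993 = 5.691 V.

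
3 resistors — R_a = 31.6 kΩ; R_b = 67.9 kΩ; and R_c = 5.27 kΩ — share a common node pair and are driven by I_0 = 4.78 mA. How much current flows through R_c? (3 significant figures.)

Conductances: ΣG = 1/31.6 + 1/67.9 + 1/5.27 = 0.2361 (1/kΩ).
By the current-divider rule, I = I_0 · G_k/ΣG = 4.78 × 0.8036 = 3.841 mA.

I ≈ 3.84 mA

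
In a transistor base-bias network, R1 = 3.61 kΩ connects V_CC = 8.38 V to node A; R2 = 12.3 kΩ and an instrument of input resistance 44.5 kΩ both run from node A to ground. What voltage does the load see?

The load sits in parallel with R2, giving an effective lower resistance R2' = R2·R_L/(R2+R_L) = 9.636 kΩ.
Then V_out = V_CC · R2'/(R1 + R2') = 8.38 × 9.636/13.25 = 6.096 V.

V_out ≈ 6.10 V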